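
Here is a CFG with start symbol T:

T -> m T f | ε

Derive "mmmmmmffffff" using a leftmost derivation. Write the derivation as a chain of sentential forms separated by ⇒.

T ⇒ mTf ⇒ mmTff ⇒ mmmTfff ⇒ mmmmTffff ⇒ mmmmmTfffff ⇒ mmmmmmTffffff ⇒ mmmmmmffffff

T ⇒ mTf   [T -> m T f]
mTf ⇒ mmTff   [T -> m T f]
mmTff ⇒ mmmTfff   [T -> m T f]
mmmTfff ⇒ mmmmTffff   [T -> m T f]
mmmmTffff ⇒ mmmmmTfffff   [T -> m T f]
mmmmmTfffff ⇒ mmmmmmTffffff   [T -> m T f]
mmmmmmTffffff ⇒ mmmmmmffffff   [T -> ε]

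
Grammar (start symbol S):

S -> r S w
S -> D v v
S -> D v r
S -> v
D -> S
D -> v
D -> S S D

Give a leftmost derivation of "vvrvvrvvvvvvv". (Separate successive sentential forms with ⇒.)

S ⇒ Dvv   [S -> D v v]
Dvv ⇒ SSDvv   [D -> S S D]
SSDvv ⇒ DvrSDvv   [S -> D v r]
DvrSDvv ⇒ vvrSDvv   [D -> v]
vvrSDvv ⇒ vvrDvvDvv   [S -> D v v]
vvrDvvDvv ⇒ vvrSvvDvv   [D -> S]
vvrSvvDvv ⇒ vvrDvvvvDvv   [S -> D v v]
vvrDvvvvDvv ⇒ vvrSvvvvDvv   [D -> S]
vvrSvvvvDvv ⇒ vvrDvrvvvvDvv   [S -> D v r]
vvrDvrvvvvDvv ⇒ vvrSvrvvvvDvv   [D -> S]
vvrSvrvvvvDvv ⇒ vvrvvrvvvvDvv   [S -> v]
vvrvvrvvvvDvv ⇒ vvrvvrvvvvvvv   [D -> v]

S ⇒ Dvv ⇒ SSDvv ⇒ DvrSDvv ⇒ vvrSDvv ⇒ vvrDvvDvv ⇒ vvrSvvDvv ⇒ vvrDvvvvDvv ⇒ vvrSvvvvDvv ⇒ vvrDvrvvvvDvv ⇒ vvrSvrvvvvDvv ⇒ vvrvvrvvvvDvv ⇒ vvrvvrvvvvvvv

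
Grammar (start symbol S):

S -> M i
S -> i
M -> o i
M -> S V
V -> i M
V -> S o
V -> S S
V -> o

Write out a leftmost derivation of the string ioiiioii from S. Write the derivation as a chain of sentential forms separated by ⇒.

S ⇒ Mi ⇒ SVi ⇒ iVi ⇒ iSSi ⇒ iMiSi ⇒ ioiiSi ⇒ ioiiMii ⇒ ioiiSVii ⇒ ioiiiVii ⇒ ioiiioii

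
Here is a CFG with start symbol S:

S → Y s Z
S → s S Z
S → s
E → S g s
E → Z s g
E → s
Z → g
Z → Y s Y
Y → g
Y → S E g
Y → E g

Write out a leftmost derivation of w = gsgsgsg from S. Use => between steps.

S => YsZ   [S → Y s Z]
YsZ => SEgsZ   [Y → S E g]
SEgsZ => YsZEgsZ   [S → Y s Z]
YsZEgsZ => gsZEgsZ   [Y → g]
gsZEgsZ => gsgEgsZ   [Z → g]
gsgEgsZ => gsgsgsZ   [E → s]
gsgsgsZ => gsgsgsg   [Z → g]

S => YsZ => SEgsZ => YsZEgsZ => gsZEgsZ => gsgEgsZ => gsgsgsZ => gsgsgsg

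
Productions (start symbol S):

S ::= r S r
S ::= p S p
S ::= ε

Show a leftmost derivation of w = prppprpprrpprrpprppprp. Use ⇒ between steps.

S ⇒ pSp ⇒ prSrp ⇒ prpSprp ⇒ prppSpprp ⇒ prpppSppprp ⇒ prppprSrppprp ⇒ prppprpSprppprp ⇒ prppprppSpprppprp ⇒ prppprpprSrpprppprp ⇒ prppprpprrSrrpprppprp ⇒ prppprpprrpSprrpprppprp ⇒ prppprpprrpprrpprppprp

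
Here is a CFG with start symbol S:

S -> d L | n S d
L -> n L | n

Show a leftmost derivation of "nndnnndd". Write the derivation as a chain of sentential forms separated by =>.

S => nSd   [S -> n S d]
nSd => nnSdd   [S -> n S d]
nnSdd => nndLdd   [S -> d L]
nndLdd => nndnLdd   [L -> n L]
nndnLdd => nndnnLdd   [L -> n L]
nndnnLdd => nndnnndd   [L -> n]

S => nSd => nnSdd => nndLdd => nndnLdd => nndnnLdd => nndnnndd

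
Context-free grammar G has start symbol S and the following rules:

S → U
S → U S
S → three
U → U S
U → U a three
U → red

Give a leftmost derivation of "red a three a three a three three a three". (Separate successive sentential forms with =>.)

S => U => U a three => U S a three => U a three S a three => U a three a three S a three => U a three a three a three S a three => red a three a three a three S a three => red a three a three a three three a three

S => U   [S → U]
U => U a three   [U → U a three]
U a three => U S a three   [U → U S]
U S a three => U a three S a three   [U → U a three]
U a three S a three => U a three a three S a three   [U → U a three]
U a three a three S a three => U a three a three a three S a three   [U → U a three]
U a three a three a three S a three => red a three a three a three S a three   [U → red]
red a three a three a three S a three => red a three a three a three three a three   [S → three]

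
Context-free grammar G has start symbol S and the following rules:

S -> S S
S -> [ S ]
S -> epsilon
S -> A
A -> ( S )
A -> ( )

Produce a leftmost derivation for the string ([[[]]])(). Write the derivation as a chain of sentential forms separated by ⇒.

S ⇒ SS   [S -> S S]
SS ⇒ AS   [S -> A]
AS ⇒ (S)S   [A -> ( S )]
(S)S ⇒ ([S])S   [S -> [ S ]]
([S])S ⇒ ([[S]])S   [S -> [ S ]]
([[S]])S ⇒ ([[[S]]])S   [S -> [ S ]]
([[[S]]])S ⇒ ([[[]]])S   [S -> epsilon]
([[[]]])S ⇒ ([[[]]])A   [S -> A]
([[[]]])A ⇒ ([[[]]])()   [A -> ( )]

S ⇒ SS ⇒ AS ⇒ (S)S ⇒ ([S])S ⇒ ([[S]])S ⇒ ([[[S]]])S ⇒ ([[[]]])S ⇒ ([[[]]])A ⇒ ([[[]]])()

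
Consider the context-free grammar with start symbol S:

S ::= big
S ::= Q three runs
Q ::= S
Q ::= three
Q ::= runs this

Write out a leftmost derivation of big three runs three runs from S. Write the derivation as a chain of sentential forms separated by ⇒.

S ⇒ Q three runs   [S ::= Q three runs]
Q three runs ⇒ S three runs   [Q ::= S]
S three runs ⇒ Q three runs three runs   [S ::= Q three runs]
Q three runs three runs ⇒ S three runs three runs   [Q ::= S]
S three runs three runs ⇒ big three runs three runs   [S ::= big]

S ⇒ Q three runs ⇒ S three runs ⇒ Q three runs three runs ⇒ S three runs three runs ⇒ big three runs three runs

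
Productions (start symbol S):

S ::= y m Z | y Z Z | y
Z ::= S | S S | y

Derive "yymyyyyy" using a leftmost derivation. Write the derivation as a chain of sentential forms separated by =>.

S => yZZ   [S ::= y Z Z]
yZZ => ySZ   [Z ::= S]
ySZ => yymZZ   [S ::= y m Z]
yymZZ => yymSSZ   [Z ::= S S]
yymSSZ => yymyZZSZ   [S ::= y Z Z]
yymyZZSZ => yymyyZSZ   [Z ::= y]
yymyyZSZ => yymyyySZ   [Z ::= y]
yymyyySZ => yymyyyyZ   [S ::= y]
yymyyyyZ => yymyyyyy   [Z ::= y]

S => yZZ => ySZ => yymZZ => yymSSZ => yymyZZSZ => yymyyZSZ => yymyyySZ => yymyyyyZ => yymyyyyy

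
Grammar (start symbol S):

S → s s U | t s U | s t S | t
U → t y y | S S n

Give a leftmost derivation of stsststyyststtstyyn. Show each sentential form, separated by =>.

S => stS => stssU => stssSSn => stsstsUSn => stsststyySn => stsststyystSn => stsststyyststSn => stsststyyststtsUn => stsststyyststtstyyn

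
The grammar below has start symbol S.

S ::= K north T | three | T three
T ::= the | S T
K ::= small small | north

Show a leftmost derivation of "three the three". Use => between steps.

S => T three => S T three => three T three => three the three

S => T three   [S ::= T three]
T three => S T three   [T ::= S T]
S T three => three T three   [S ::= three]
three T three => three the three   [T ::= the]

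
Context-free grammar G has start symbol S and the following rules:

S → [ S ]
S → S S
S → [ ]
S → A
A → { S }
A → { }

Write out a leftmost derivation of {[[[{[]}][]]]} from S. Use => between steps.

S => A => {S} => {[S]} => {[[S]]} => {[[SS]]} => {[[[S]S]]} => {[[[A]S]]} => {[[[{S}]S]]} => {[[[{[]}]S]]} => {[[[{[]}][]]]}

S => A   [S → A]
A => {S}   [A → { S }]
{S} => {[S]}   [S → [ S ]]
{[S]} => {[[S]]}   [S → [ S ]]
{[[S]]} => {[[SS]]}   [S → S S]
{[[SS]]} => {[[[S]S]]}   [S → [ S ]]
{[[[S]S]]} => {[[[A]S]]}   [S → A]
{[[[A]S]]} => {[[[{S}]S]]}   [A → { S }]
{[[[{S}]S]]} => {[[[{[]}]S]]}   [S → [ ]]
{[[[{[]}]S]]} => {[[[{[]}][]]]}   [S → [ ]]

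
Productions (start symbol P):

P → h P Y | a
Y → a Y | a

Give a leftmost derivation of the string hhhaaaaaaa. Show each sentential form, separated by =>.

P => hPY => hhPYY => hhhPYYY => hhhaYYY => hhhaaYYY => hhhaaaYYY => hhhaaaaYY => hhhaaaaaY => hhhaaaaaaY => hhhaaaaaaa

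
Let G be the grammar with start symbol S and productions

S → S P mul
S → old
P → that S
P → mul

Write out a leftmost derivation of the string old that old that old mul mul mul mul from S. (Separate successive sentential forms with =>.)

S => S P mul   [S → S P mul]
S P mul => old P mul   [S → old]
old P mul => old that S mul   [P → that S]
old that S mul => old that S P mul mul   [S → S P mul]
old that S P mul mul => old that old P mul mul   [S → old]
old that old P mul mul => old that old that S mul mul   [P → that S]
old that old that S mul mul => old that old that S P mul mul mul   [S → S P mul]
old that old that S P mul mul mul => old that old that old P mul mul mul   [S → old]
old that old that old P mul mul mul => old that old that old mul mul mul mul   [P → mul]

S => S P mul => old P mul => old that S mul => old that S P mul mul => old that old P mul mul => old that old that S mul mul => old that old that S P mul mul mul => old that old that old P mul mul mul => old that old that old mul mul mul mul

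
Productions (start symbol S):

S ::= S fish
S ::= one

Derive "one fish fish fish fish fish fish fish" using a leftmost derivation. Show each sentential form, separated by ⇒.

S ⇒ S fish ⇒ S fish fish ⇒ S fish fish fish ⇒ S fish fish fish fish ⇒ S fish fish fish fish fish ⇒ S fish fish fish fish fish fish ⇒ S fish fish fish fish fish fish fish ⇒ one fish fish fish fish fish fish fish

S ⇒ S fish   [S ::= S fish]
S fish ⇒ S fish fish   [S ::= S fish]
S fish fish ⇒ S fish fish fish   [S ::= S fish]
S fish fish fish ⇒ S fish fish fish fish   [S ::= S fish]
S fish fish fish fish ⇒ S fish fish fish fish fish   [S ::= S fish]
S fish fish fish fish fish ⇒ S fish fish fish fish fish fish   [S ::= S fish]
S fish fish fish fish fish fish ⇒ S fish fish fish fish fish fish fish   [S ::= S fish]
S fish fish fish fish fish fish fish ⇒ one fish fish fish fish fish fish fish   [S ::= one]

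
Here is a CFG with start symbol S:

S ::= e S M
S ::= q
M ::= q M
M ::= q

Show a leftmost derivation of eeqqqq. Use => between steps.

S => eSM => eeSMM => eeqMM => eeqqMM => eeqqqM => eeqqqq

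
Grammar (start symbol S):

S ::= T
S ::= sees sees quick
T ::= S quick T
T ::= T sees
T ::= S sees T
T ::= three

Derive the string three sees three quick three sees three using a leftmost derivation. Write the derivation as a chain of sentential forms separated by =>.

S => T   [S ::= T]
T => S sees T   [T ::= S sees T]
S sees T => T sees T   [S ::= T]
T sees T => S sees T sees T   [T ::= S sees T]
S sees T sees T => T sees T sees T   [S ::= T]
T sees T sees T => three sees T sees T   [T ::= three]
three sees T sees T => three sees S quick T sees T   [T ::= S quick T]
three sees S quick T sees T => three sees T quick T sees T   [S ::= T]
three sees T quick T sees T => three sees three quick T sees T   [T ::= three]
three sees three quick T sees T => three sees three quick three sees T   [T ::= three]
three sees three quick three sees T => three sees three quick three sees three   [T ::= three]

S => T => S sees T => T sees T => S sees T sees T => T sees T sees T => three sees T sees T => three sees S quick T sees T => three sees T quick T sees T => three sees three quick T sees T => three sees three quick three sees T => three sees three quick three sees three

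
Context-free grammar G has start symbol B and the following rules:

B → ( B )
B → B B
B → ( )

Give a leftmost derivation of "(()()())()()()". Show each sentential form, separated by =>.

B => BB => BBB => BBBB => (B)BBB => (BB)BBB => (BBB)BBB => (()BB)BBB => (()()B)BBB => (()()())BBB => (()()())()BB => (()()())()()B => (()()())()()()

B => BB   [B → B B]
BB => BBB   [B → B B]
BBB => BBBB   [B → B B]
BBBB => (B)BBB   [B → ( B )]
(B)BBB => (BB)BBB   [B → B B]
(BB)BBB => (BBB)BBB   [B → B B]
(BBB)BBB => (()BB)BBB   [B → ( )]
(()BB)BBB => (()()B)BBB   [B → ( )]
(()()B)BBB => (()()())BBB   [B → ( )]
(()()())BBB => (()()())()BB   [B → ( )]
(()()())()BB => (()()())()()B   [B → ( )]
(()()())()()B => (()()())()()()   [B → ( )]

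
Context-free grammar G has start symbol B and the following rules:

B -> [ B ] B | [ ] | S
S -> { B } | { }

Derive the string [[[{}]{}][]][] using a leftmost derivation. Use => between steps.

B => [B]B   [B -> [ B ] B]
[B]B => [[B]B]B   [B -> [ B ] B]
[[B]B]B => [[[B]B]B]B   [B -> [ B ] B]
[[[B]B]B]B => [[[S]B]B]B   [B -> S]
[[[S]B]B]B => [[[{}]B]B]B   [S -> { }]
[[[{}]B]B]B => [[[{}]S]B]B   [B -> S]
[[[{}]S]B]B => [[[{}]{}]B]B   [S -> { }]
[[[{}]{}]B]B => [[[{}]{}][]]B   [B -> [ ]]
[[[{}]{}][]]B => [[[{}]{}][]][]   [B -> [ ]]

B=>[B]B=>[[B]B]B=>[[[B]B]B]B=>[[[S]B]B]B=>[[[{}]B]B]B=>[[[{}]S]B]B=>[[[{}]{}]B]B=>[[[{}]{}][]]B=>[[[{}]{}][]][]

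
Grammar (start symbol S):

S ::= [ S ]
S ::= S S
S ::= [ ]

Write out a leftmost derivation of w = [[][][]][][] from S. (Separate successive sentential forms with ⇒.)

S ⇒ SS ⇒ SSS ⇒ [S]SS ⇒ [SS]SS ⇒ [SSS]SS ⇒ [[]SS]SS ⇒ [[][]S]SS ⇒ [[][][]]SS ⇒ [[][][]][]S ⇒ [[][][]][][]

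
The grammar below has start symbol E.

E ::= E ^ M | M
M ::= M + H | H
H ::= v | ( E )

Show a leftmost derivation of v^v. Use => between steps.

E => E^M => M^M => H^M => v^M => v^H => v^v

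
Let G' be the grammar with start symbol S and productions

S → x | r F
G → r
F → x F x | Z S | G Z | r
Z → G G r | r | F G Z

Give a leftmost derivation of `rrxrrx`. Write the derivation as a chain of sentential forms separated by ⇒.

S ⇒ rF ⇒ rZS ⇒ rFGZS ⇒ rZSGZS ⇒ rrSGZS ⇒ rrxGZS ⇒ rrxrZS ⇒ rrxrrS ⇒ rrxrrx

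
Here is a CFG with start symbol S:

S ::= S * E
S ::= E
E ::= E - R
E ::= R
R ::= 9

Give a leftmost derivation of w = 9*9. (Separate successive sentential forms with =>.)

S => S*E => E*E => R*E => 9*E => 9*R => 9*9

S => S*E   [S ::= S * E]
S*E => E*E   [S ::= E]
E*E => R*E   [E ::= R]
R*E => 9*E   [R ::= 9]
9*E => 9*R   [E ::= R]
9*R => 9*9   [R ::= 9]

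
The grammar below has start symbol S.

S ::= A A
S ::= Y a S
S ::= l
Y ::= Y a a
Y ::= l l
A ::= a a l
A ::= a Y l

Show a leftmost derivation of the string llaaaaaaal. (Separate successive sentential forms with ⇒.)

S⇒YaS⇒YaaaS⇒YaaaaaS⇒YaaaaaaaS⇒llaaaaaaaS⇒llaaaaaaal

S ⇒ YaS   [S ::= Y a S]
YaS ⇒ YaaaS   [Y ::= Y a a]
YaaaS ⇒ YaaaaaS   [Y ::= Y a a]
YaaaaaS ⇒ YaaaaaaaS   [Y ::= Y a a]
YaaaaaaaS ⇒ llaaaaaaaS   [Y ::= l l]
llaaaaaaaS ⇒ llaaaaaaal   [S ::= l]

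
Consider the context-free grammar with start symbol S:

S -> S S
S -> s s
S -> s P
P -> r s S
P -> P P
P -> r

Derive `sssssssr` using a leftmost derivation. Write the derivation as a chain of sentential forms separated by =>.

S => SS => SSS => ssSS => ssssS => ssssSS => ssssssS => sssssssP => sssssssr

S => SS   [S -> S S]
SS => SSS   [S -> S S]
SSS => ssSS   [S -> s s]
ssSS => ssssS   [S -> s s]
ssssS => ssssSS   [S -> S S]
ssssSS => ssssssS   [S -> s s]
ssssssS => sssssssP   [S -> s P]
sssssssP => sssssssr   [P -> r]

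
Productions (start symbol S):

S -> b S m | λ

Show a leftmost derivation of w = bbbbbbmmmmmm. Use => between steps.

S => bSm => bbSmm => bbbSmmm => bbbbSmmmm => bbbbbSmmmmm => bbbbbbSmmmmmm => bbbbbbmmmmmm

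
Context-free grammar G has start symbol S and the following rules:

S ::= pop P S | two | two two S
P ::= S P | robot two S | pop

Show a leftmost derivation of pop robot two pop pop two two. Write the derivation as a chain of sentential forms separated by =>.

S => pop P S => pop robot two S S => pop robot two pop P S S => pop robot two pop pop S S => pop robot two pop pop two S => pop robot two pop pop two two

S => pop P S   [S ::= pop P S]
pop P S => pop robot two S S   [P ::= robot two S]
pop robot two S S => pop robot two pop P S S   [S ::= pop P S]
pop robot two pop P S S => pop robot two pop pop S S   [P ::= pop]
pop robot two pop pop S S => pop robot two pop pop two S   [S ::= two]
pop robot two pop pop two S => pop robot two pop pop two two   [S ::= two]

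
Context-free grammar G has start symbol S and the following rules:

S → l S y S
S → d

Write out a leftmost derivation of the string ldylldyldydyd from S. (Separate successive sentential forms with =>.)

S => lSyS   [S → l S y S]
lSyS => ldyS   [S → d]
ldyS => ldylSyS   [S → l S y S]
ldylSyS => ldyllSySyS   [S → l S y S]
ldyllSySyS => ldylldySyS   [S → d]
ldylldySyS => ldylldylSySyS   [S → l S y S]
ldylldylSySyS => ldylldyldySyS   [S → d]
ldylldyldySyS => ldylldyldydyS   [S → d]
ldylldyldydyS => ldylldyldydyd   [S → d]

S => lSyS => ldyS => ldylSyS => ldyllSySyS => ldylldySyS => ldylldylSySyS => ldylldyldySyS => ldylldyldydyS => ldylldyldydyd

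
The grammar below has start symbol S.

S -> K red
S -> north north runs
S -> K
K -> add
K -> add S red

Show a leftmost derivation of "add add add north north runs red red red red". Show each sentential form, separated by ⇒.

S ⇒ K red ⇒ add S red red ⇒ add K red red ⇒ add add S red red red ⇒ add add K red red red ⇒ add add add S red red red red ⇒ add add add north north runs red red red red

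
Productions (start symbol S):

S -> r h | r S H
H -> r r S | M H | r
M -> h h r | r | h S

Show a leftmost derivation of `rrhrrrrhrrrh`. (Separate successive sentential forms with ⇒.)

S ⇒ rSH ⇒ rrhH ⇒ rrhrrS ⇒ rrhrrrSH ⇒ rrhrrrrhH ⇒ rrhrrrrhrrS ⇒ rrhrrrrhrrrh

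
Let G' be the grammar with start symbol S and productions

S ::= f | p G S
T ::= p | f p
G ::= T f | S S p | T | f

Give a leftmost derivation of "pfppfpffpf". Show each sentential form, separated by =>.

S => pGS => pSSpS => pfSpS => pfpGSpS => pfpTfSpS => pfppfSpS => pfppfpGSpS => pfppfpfSpS => pfppfpffpS => pfppfpffpf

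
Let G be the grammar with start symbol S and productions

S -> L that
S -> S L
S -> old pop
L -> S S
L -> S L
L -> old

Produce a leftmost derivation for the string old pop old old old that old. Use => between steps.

S => S L   [S -> S L]
S L => L that L   [S -> L that]
L that L => S L that L   [L -> S L]
S L that L => S L L that L   [S -> S L]
S L L that L => S L L L that L   [S -> S L]
S L L L that L => old pop L L L that L   [S -> old pop]
old pop L L L that L => old pop old L L that L   [L -> old]
old pop old L L that L => old pop old old L that L   [L -> old]
old pop old old L that L => old pop old old old that L   [L -> old]
old pop old old old that L => old pop old old old that old   [L -> old]

S => S L => L that L => S L that L => S L L that L => S L L L that L => old pop L L L that L => old pop old L L that L => old pop old old L that L => old pop old old old that L => old pop old old old that old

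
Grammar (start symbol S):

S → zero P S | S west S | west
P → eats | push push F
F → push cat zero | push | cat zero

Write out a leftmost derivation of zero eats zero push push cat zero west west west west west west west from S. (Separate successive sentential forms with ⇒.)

S ⇒ zero P S   [S → zero P S]
zero P S ⇒ zero eats S   [P → eats]
zero eats S ⇒ zero eats zero P S   [S → zero P S]
zero eats zero P S ⇒ zero eats zero push push F S   [P → push push F]
zero eats zero push push F S ⇒ zero eats zero push push cat zero S   [F → cat zero]
zero eats zero push push cat zero S ⇒ zero eats zero push push cat zero S west S   [S → S west S]
zero eats zero push push cat zero S west S ⇒ zero eats zero push push cat zero S west S west S   [S → S west S]
zero eats zero push push cat zero S west S west S ⇒ zero eats zero push push cat zero S west S west S west S   [S → S west S]
zero eats zero push push cat zero S west S west S west S ⇒ zero eats zero push push cat zero west west S west S west S   [S → west]
zero eats zero push push cat zero west west S west S west S ⇒ zero eats zero push push cat zero west west west west S west S   [S → west]
zero eats zero push push cat zero west west west west S west S ⇒ zero eats zero push push cat zero west west west west west west S   [S → west]
zero eats zero push push cat zero west west west west west west S ⇒ zero eats zero push push cat zero west west west west west west west   [S → west]

S ⇒ zero P S ⇒ zero eats S ⇒ zero eats zero P S ⇒ zero eats zero push push F S ⇒ zero eats zero push push cat zero S ⇒ zero eats zero push push cat zero S west S ⇒ zero eats zero push push cat zero S west S west S ⇒ zero eats zero push push cat zero S west S west S west S ⇒ zero eats zero push push cat zero west west S west S west S ⇒ zero eats zero push push cat zero west west west west S west S ⇒ zero eats zero push push cat zero west west west west west west S ⇒ zero eats zero push push cat zero west west west west west west west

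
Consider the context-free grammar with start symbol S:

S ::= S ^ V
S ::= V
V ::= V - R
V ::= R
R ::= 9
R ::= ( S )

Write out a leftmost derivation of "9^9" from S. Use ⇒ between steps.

S ⇒ S^V ⇒ V^V ⇒ R^V ⇒ 9^V ⇒ 9^R ⇒ 9^9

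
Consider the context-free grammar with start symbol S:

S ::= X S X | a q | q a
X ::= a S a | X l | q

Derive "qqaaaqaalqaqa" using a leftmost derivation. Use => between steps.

S => XSX   [S ::= X S X]
XSX => qSX   [X ::= q]
qSX => qqaX   [S ::= q a]
qqaX => qqaaSa   [X ::= a S a]
qqaaSa => qqaaXSXa   [S ::= X S X]
qqaaXSXa => qqaaXlSXa   [X ::= X l]
qqaaXlSXa => qqaaaSalSXa   [X ::= a S a]
qqaaaSalSXa => qqaaaqaalSXa   [S ::= q a]
qqaaaqaalSXa => qqaaaqaalqaXa   [S ::= q a]
qqaaaqaalqaXa => qqaaaqaalqaqa   [X ::= q]

S => XSX => qSX => qqaX => qqaaSa => qqaaXSXa => qqaaXlSXa => qqaaaSalSXa => qqaaaqaalSXa => qqaaaqaalqaXa => qqaaaqaalqaqa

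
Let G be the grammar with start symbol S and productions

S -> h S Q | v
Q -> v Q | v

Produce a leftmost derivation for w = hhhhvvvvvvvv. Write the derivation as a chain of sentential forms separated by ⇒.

S ⇒ hSQ   [S -> h S Q]
hSQ ⇒ hhSQQ   [S -> h S Q]
hhSQQ ⇒ hhhSQQQ   [S -> h S Q]
hhhSQQQ ⇒ hhhhSQQQQ   [S -> h S Q]
hhhhSQQQQ ⇒ hhhhvQQQQ   [S -> v]
hhhhvQQQQ ⇒ hhhhvvQQQQ   [Q -> v Q]
hhhhvvQQQQ ⇒ hhhhvvvQQQQ   [Q -> v Q]
hhhhvvvQQQQ ⇒ hhhhvvvvQQQQ   [Q -> v Q]
hhhhvvvvQQQQ ⇒ hhhhvvvvvQQQ   [Q -> v]
hhhhvvvvvQQQ ⇒ hhhhvvvvvvQQ   [Q -> v]
hhhhvvvvvvQQ ⇒ hhhhvvvvvvvQ   [Q -> v]
hhhhvvvvvvvQ ⇒ hhhhvvvvvvvv   [Q -> v]

S⇒hSQ⇒hhSQQ⇒hhhSQQQ⇒hhhhSQQQQ⇒hhhhvQQQQ⇒hhhhvvQQQQ⇒hhhhvvvQQQQ⇒hhhhvvvvQQQQ⇒hhhhvvvvvQQQ⇒hhhhvvvvvvQQ⇒hhhhvvvvvvvQ⇒hhhhvvvvvvvv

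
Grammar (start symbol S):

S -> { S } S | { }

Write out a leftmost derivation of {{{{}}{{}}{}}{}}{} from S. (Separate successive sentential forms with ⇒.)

S ⇒ {S}S   [S -> { S } S]
{S}S ⇒ {{S}S}S   [S -> { S } S]
{{S}S}S ⇒ {{{S}S}S}S   [S -> { S } S]
{{{S}S}S}S ⇒ {{{{}}S}S}S   [S -> { }]
{{{{}}S}S}S ⇒ {{{{}}{S}S}S}S   [S -> { S } S]
{{{{}}{S}S}S}S ⇒ {{{{}}{{}}S}S}S   [S -> { }]
{{{{}}{{}}S}S}S ⇒ {{{{}}{{}}{}}S}S   [S -> { }]
{{{{}}{{}}{}}S}S ⇒ {{{{}}{{}}{}}{}}S   [S -> { }]
{{{{}}{{}}{}}{}}S ⇒ {{{{}}{{}}{}}{}}{}   [S -> { }]

S⇒{S}S⇒{{S}S}S⇒{{{S}S}S}S⇒{{{{}}S}S}S⇒{{{{}}{S}S}S}S⇒{{{{}}{{}}S}S}S⇒{{{{}}{{}}{}}S}S⇒{{{{}}{{}}{}}{}}S⇒{{{{}}{{}}{}}{}}{}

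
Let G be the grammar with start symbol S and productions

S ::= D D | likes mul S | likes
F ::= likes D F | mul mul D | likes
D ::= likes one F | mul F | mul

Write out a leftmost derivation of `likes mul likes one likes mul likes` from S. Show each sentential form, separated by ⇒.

S ⇒ likes mul S ⇒ likes mul D D ⇒ likes mul likes one F D ⇒ likes mul likes one likes D ⇒ likes mul likes one likes mul F ⇒ likes mul likes one likes mul likes

S ⇒ likes mul S   [S ::= likes mul S]
likes mul S ⇒ likes mul D D   [S ::= D D]
likes mul D D ⇒ likes mul likes one F D   [D ::= likes one F]
likes mul likes one F D ⇒ likes mul likes one likes D   [F ::= likes]
likes mul likes one likes D ⇒ likes mul likes one likes mul F   [D ::= mul F]
likes mul likes one likes mul F ⇒ likes mul likes one likes mul likes   [F ::= likes]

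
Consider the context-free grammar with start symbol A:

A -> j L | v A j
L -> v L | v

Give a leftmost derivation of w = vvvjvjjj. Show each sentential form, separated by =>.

A => vAj   [A -> v A j]
vAj => vvAjj   [A -> v A j]
vvAjj => vvvAjjj   [A -> v A j]
vvvAjjj => vvvjLjjj   [A -> j L]
vvvjLjjj => vvvjvjjj   [L -> v]

A => vAj => vvAjj => vvvAjjj => vvvjLjjj => vvvjvjjj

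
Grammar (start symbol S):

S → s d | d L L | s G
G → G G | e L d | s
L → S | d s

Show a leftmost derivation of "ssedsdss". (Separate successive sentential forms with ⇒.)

S ⇒ sG   [S → s G]
sG ⇒ sGG   [G → G G]
sGG ⇒ sGGG   [G → G G]
sGGG ⇒ ssGG   [G → s]
ssGG ⇒ sseLdG   [G → e L d]
sseLdG ⇒ ssedsdG   [L → d s]
ssedsdG ⇒ ssedsdGG   [G → G G]
ssedsdGG ⇒ ssedsdsG   [G → s]
ssedsdsG ⇒ ssedsdss   [G → s]

S ⇒ sG ⇒ sGG ⇒ sGGG ⇒ ssGG ⇒ sseLdG ⇒ ssedsdG ⇒ ssedsdGG ⇒ ssedsdsG ⇒ ssedsdss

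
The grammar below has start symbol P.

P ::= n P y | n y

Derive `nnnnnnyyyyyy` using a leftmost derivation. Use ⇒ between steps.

P ⇒ nPy   [P ::= n P y]
nPy ⇒ nnPyy   [P ::= n P y]
nnPyy ⇒ nnnPyyy   [P ::= n P y]
nnnPyyy ⇒ nnnnPyyyy   [P ::= n P y]
nnnnPyyyy ⇒ nnnnnPyyyyy   [P ::= n P y]
nnnnnPyyyyy ⇒ nnnnnnyyyyyy   [P ::= n y]

P ⇒ nPy ⇒ nnPyy ⇒ nnnPyyy ⇒ nnnnPyyyy ⇒ nnnnnPyyyyy ⇒ nnnnnnyyyyyy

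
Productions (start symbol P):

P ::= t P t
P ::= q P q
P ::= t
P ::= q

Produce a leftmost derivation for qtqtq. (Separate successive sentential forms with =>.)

P => qPq => qtPtq => qtqtq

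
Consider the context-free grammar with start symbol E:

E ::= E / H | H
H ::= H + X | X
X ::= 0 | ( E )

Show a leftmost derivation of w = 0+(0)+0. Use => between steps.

E => H => H+X => H+X+X => X+X+X => 0+X+X => 0+(E)+X => 0+(H)+X => 0+(X)+X => 0+(0)+X => 0+(0)+0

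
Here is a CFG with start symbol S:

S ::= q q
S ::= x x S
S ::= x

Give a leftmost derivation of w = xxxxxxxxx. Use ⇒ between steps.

S ⇒ xxS   [S ::= x x S]
xxS ⇒ xxxxS   [S ::= x x S]
xxxxS ⇒ xxxxxxS   [S ::= x x S]
xxxxxxS ⇒ xxxxxxxxS   [S ::= x x S]
xxxxxxxxS ⇒ xxxxxxxxx   [S ::= x]

S ⇒ xxS ⇒ xxxxS ⇒ xxxxxxS ⇒ xxxxxxxxS ⇒ xxxxxxxxx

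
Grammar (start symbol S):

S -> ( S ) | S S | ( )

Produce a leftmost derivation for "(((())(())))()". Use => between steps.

S => SS   [S -> S S]
SS => (S)S   [S -> ( S )]
(S)S => ((S))S   [S -> ( S )]
((S))S => ((SS))S   [S -> S S]
((SS))S => (((S)S))S   [S -> ( S )]
(((S)S))S => (((())S))S   [S -> ( )]
(((())S))S => (((())(S)))S   [S -> ( S )]
(((())(S)))S => (((())(())))S   [S -> ( )]
(((())(())))S => (((())(())))()   [S -> ( )]

S => SS => (S)S => ((S))S => ((SS))S => (((S)S))S => (((())S))S => (((())(S)))S => (((())(())))S => (((())(())))()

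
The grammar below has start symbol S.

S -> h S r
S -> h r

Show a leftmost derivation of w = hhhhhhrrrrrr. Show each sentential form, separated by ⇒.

S ⇒ hSr   [S -> h S r]
hSr ⇒ hhSrr   [S -> h S r]
hhSrr ⇒ hhhSrrr   [S -> h S r]
hhhSrrr ⇒ hhhhSrrrr   [S -> h S r]
hhhhSrrrr ⇒ hhhhhSrrrrr   [S -> h S r]
hhhhhSrrrrr ⇒ hhhhhhrrrrrr   [S -> h r]

S ⇒ hSr ⇒ hhSrr ⇒ hhhSrrr ⇒ hhhhSrrrr ⇒ hhhhhSrrrrr ⇒ hhhhhhrrrrrr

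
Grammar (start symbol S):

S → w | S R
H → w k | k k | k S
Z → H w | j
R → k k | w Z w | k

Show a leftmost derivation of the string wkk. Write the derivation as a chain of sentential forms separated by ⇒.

S⇒SR⇒wR⇒wkk

S ⇒ SR   [S → S R]
SR ⇒ wR   [S → w]
wR ⇒ wkk   [R → k k]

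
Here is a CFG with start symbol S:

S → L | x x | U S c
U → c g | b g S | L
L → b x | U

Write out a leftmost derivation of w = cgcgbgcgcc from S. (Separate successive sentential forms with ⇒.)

S ⇒ USc ⇒ cgSc ⇒ cgUScc ⇒ cgcgScc ⇒ cgcgLcc ⇒ cgcgUcc ⇒ cgcgbgScc ⇒ cgcgbgLcc ⇒ cgcgbgUcc ⇒ cgcgbgcgcc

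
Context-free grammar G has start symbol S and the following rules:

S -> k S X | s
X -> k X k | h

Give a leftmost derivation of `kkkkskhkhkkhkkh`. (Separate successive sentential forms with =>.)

S=>kSX=>kkSXX=>kkkSXXX=>kkkkSXXXX=>kkkksXXXX=>kkkkskXkXXX=>kkkkskhkXXX=>kkkkskhkhXX=>kkkkskhkhkXkX=>kkkkskhkhkkXkkX=>kkkkskhkhkkhkkX=>kkkkskhkhkkhkkh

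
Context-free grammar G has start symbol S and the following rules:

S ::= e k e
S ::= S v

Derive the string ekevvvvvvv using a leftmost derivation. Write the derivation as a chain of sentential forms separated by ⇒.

S ⇒ Sv   [S ::= S v]
Sv ⇒ Svv   [S ::= S v]
Svv ⇒ Svvv   [S ::= S v]
Svvv ⇒ Svvvv   [S ::= S v]
Svvvv ⇒ Svvvvv   [S ::= S v]
Svvvvv ⇒ Svvvvvv   [S ::= S v]
Svvvvvv ⇒ Svvvvvvv   [S ::= S v]
Svvvvvvv ⇒ ekevvvvvvv   [S ::= e k e]

S⇒Sv⇒Svv⇒Svvv⇒Svvvv⇒Svvvvv⇒Svvvvvv⇒Svvvvvvv⇒ekevvvvvvv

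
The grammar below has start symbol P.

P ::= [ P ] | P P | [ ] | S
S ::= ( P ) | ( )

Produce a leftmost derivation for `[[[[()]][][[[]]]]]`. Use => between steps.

P => [P] => [[P]] => [[PP]] => [[PPP]] => [[[P]PP]] => [[[[P]]PP]] => [[[[S]]PP]] => [[[[()]]PP]] => [[[[()]][]P]] => [[[[()]][][P]]] => [[[[()]][][[P]]]] => [[[[()]][][[[]]]]]

P => [P]   [P ::= [ P ]]
[P] => [[P]]   [P ::= [ P ]]
[[P]] => [[PP]]   [P ::= P P]
[[PP]] => [[PPP]]   [P ::= P P]
[[PPP]] => [[[P]PP]]   [P ::= [ P ]]
[[[P]PP]] => [[[[P]]PP]]   [P ::= [ P ]]
[[[[P]]PP]] => [[[[S]]PP]]   [P ::= S]
[[[[S]]PP]] => [[[[()]]PP]]   [S ::= ( )]
[[[[()]]PP]] => [[[[()]][]P]]   [P ::= [ ]]
[[[[()]][]P]] => [[[[()]][][P]]]   [P ::= [ P ]]
[[[[()]][][P]]] => [[[[()]][][[P]]]]   [P ::= [ P ]]
[[[[()]][][[P]]]] => [[[[()]][][[[]]]]]   [P ::= [ ]]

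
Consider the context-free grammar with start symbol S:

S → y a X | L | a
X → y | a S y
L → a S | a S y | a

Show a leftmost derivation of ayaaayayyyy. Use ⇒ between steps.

S ⇒ L   [S → L]
L ⇒ aSy   [L → a S y]
aSy ⇒ ayaXy   [S → y a X]
ayaXy ⇒ ayaaSyy   [X → a S y]
ayaaSyy ⇒ ayaaLyy   [S → L]
ayaaLyy ⇒ ayaaaSyyy   [L → a S y]
ayaaaSyyy ⇒ ayaaayaXyyy   [S → y a X]
ayaaayaXyyy ⇒ ayaaayayyyy   [X → y]

S ⇒ L ⇒ aSy ⇒ ayaXy ⇒ ayaaSyy ⇒ ayaaLyy ⇒ ayaaaSyyy ⇒ ayaaayaXyyy ⇒ ayaaayayyyy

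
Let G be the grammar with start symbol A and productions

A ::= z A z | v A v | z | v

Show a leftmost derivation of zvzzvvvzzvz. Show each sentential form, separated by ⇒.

A ⇒ zAz ⇒ zvAvz ⇒ zvzAzvz ⇒ zvzzAzzvz ⇒ zvzzvAvzzvz ⇒ zvzzvvvzzvz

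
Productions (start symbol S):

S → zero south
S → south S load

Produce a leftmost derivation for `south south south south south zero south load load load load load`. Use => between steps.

S => south S load   [S → south S load]
south S load => south south S load load   [S → south S load]
south south S load load => south south south S load load load   [S → south S load]
south south south S load load load => south south south south S load load load load   [S → south S load]
south south south south S load load load load => south south south south south S load load load load load   [S → south S load]
south south south south south S load load load load load => south south south south south zero south load load load load load   [S → zero south]

S => south S load => south south S load load => south south south S load load load => south south south south S load load load load => south south south south south S load load load load load => south south south south south zero south load load load load load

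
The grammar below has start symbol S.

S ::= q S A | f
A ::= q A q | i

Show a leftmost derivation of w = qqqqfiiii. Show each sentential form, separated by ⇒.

S ⇒ qSA ⇒ qqSAA ⇒ qqqSAAA ⇒ qqqqSAAAA ⇒ qqqqfAAAA ⇒ qqqqfiAAA ⇒ qqqqfiiAA ⇒ qqqqfiiiA ⇒ qqqqfiiii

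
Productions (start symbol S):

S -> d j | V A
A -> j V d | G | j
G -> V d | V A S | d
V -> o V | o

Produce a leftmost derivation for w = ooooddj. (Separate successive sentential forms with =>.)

S => VA   [S -> V A]
VA => oVA   [V -> o V]
oVA => ooA   [V -> o]
ooA => ooG   [A -> G]
ooG => ooVAS   [G -> V A S]
ooVAS => oooVAS   [V -> o V]
oooVAS => ooooAS   [V -> o]
ooooAS => ooooGS   [A -> G]
ooooGS => oooodS   [G -> d]
oooodS => ooooddj   [S -> d j]

S => VA => oVA => ooA => ooG => ooVAS => oooVAS => ooooAS => ooooGS => oooodS => ooooddj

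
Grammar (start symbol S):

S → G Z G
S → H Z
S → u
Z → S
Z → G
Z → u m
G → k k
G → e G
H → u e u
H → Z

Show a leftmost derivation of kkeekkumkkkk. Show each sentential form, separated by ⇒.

S⇒GZG⇒kkZG⇒kkSG⇒kkGZGG⇒kkeGZGG⇒kkeeGZGG⇒kkeekkZGG⇒kkeekkumGG⇒kkeekkumkkG⇒kkeekkumkkkk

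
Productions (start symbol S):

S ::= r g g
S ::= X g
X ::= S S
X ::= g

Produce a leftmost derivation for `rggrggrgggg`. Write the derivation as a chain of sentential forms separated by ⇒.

S ⇒ Xg ⇒ SSg ⇒ rggSg ⇒ rggXgg ⇒ rggSSgg ⇒ rggrggSgg ⇒ rggrggrgggg

S ⇒ Xg   [S ::= X g]
Xg ⇒ SSg   [X ::= S S]
SSg ⇒ rggSg   [S ::= r g g]
rggSg ⇒ rggXgg   [S ::= X g]
rggXgg ⇒ rggSSgg   [X ::= S S]
rggSSgg ⇒ rggrggSgg   [S ::= r g g]
rggrggSgg ⇒ rggrggrgggg   [S ::= r g g]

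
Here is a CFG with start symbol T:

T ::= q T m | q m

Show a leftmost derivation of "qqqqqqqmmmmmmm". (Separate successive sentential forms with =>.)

T => qTm => qqTmm => qqqTmmm => qqqqTmmmm => qqqqqTmmmmm => qqqqqqTmmmmmm => qqqqqqqmmmmmmm

T => qTm   [T ::= q T m]
qTm => qqTmm   [T ::= q T m]
qqTmm => qqqTmmm   [T ::= q T m]
qqqTmmm => qqqqTmmmm   [T ::= q T m]
qqqqTmmmm => qqqqqTmmmmm   [T ::= q T m]
qqqqqTmmmmm => qqqqqqTmmmmmm   [T ::= q T m]
qqqqqqTmmmmmm => qqqqqqqmmmmmmm   [T ::= q m]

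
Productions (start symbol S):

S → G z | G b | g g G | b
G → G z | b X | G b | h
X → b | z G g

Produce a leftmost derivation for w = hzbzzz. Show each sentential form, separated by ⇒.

S ⇒ Gz   [S → G z]
Gz ⇒ Gzz   [G → G z]
Gzz ⇒ Gzzz   [G → G z]
Gzzz ⇒ Gbzzz   [G → G b]
Gbzzz ⇒ Gzbzzz   [G → G z]
Gzbzzz ⇒ hzbzzz   [G → h]

S ⇒ Gz ⇒ Gzz ⇒ Gzzz ⇒ Gbzzz ⇒ Gzbzzz ⇒ hzbzzz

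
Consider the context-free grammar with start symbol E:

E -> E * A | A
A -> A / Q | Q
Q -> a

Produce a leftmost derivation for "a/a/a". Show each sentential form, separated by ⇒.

E ⇒ A   [E -> A]
A ⇒ A/Q   [A -> A / Q]
A/Q ⇒ A/Q/Q   [A -> A / Q]
A/Q/Q ⇒ Q/Q/Q   [A -> Q]
Q/Q/Q ⇒ a/Q/Q   [Q -> a]
a/Q/Q ⇒ a/a/Q   [Q -> a]
a/a/Q ⇒ a/a/a   [Q -> a]

E ⇒ A ⇒ A/Q ⇒ A/Q/Q ⇒ Q/Q/Q ⇒ a/Q/Q ⇒ a/a/Q ⇒ a/a/a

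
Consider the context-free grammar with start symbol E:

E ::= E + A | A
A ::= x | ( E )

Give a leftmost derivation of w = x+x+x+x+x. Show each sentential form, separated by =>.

E => E+A   [E ::= E + A]
E+A => E+A+A   [E ::= E + A]
E+A+A => E+A+A+A   [E ::= E + A]
E+A+A+A => E+A+A+A+A   [E ::= E + A]
E+A+A+A+A => A+A+A+A+A   [E ::= A]
A+A+A+A+A => x+A+A+A+A   [A ::= x]
x+A+A+A+A => x+x+A+A+A   [A ::= x]
x+x+A+A+A => x+x+x+A+A   [A ::= x]
x+x+x+A+A => x+x+x+x+A   [A ::= x]
x+x+x+x+A => x+x+x+x+x   [A ::= x]

E => E+A => E+A+A => E+A+A+A => E+A+A+A+A => A+A+A+A+A => x+A+A+A+A => x+x+A+A+A => x+x+x+A+A => x+x+x+x+A => x+x+x+x+x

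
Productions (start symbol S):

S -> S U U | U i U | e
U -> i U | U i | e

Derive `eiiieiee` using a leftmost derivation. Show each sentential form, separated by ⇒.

S ⇒ SUU   [S -> S U U]
SUU ⇒ UiUUU   [S -> U i U]
UiUUU ⇒ UiiUUU   [U -> U i]
UiiUUU ⇒ UiiiUUU   [U -> U i]
UiiiUUU ⇒ eiiiUUU   [U -> e]
eiiiUUU ⇒ eiiieUU   [U -> e]
eiiieUU ⇒ eiiieiUU   [U -> i U]
eiiieiUU ⇒ eiiieieU   [U -> e]
eiiieieU ⇒ eiiieiee   [U -> e]

S⇒SUU⇒UiUUU⇒UiiUUU⇒UiiiUUU⇒eiiiUUU⇒eiiieUU⇒eiiieiUU⇒eiiieieU⇒eiiieiee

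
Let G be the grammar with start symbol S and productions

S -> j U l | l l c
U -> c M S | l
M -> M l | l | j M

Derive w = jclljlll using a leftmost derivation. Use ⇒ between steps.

S ⇒ jUl ⇒ jcMSl ⇒ jcMlSl ⇒ jcllSl ⇒ jclljUll ⇒ jclljlll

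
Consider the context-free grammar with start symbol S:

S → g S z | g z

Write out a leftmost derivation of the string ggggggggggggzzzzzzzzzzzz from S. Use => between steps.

S => gSz => ggSzz => gggSzzz => ggggSzzzz => gggggSzzzzz => ggggggSzzzzzz => gggggggSzzzzzzz => ggggggggSzzzzzzzz => gggggggggSzzzzzzzzz => ggggggggggSzzzzzzzzzz => gggggggggggSzzzzzzzzzzz => ggggggggggggzzzzzzzzzzzz

S => gSz   [S → g S z]
gSz => ggSzz   [S → g S z]
ggSzz => gggSzzz   [S → g S z]
gggSzzz => ggggSzzzz   [S → g S z]
ggggSzzzz => gggggSzzzzz   [S → g S z]
gggggSzzzzz => ggggggSzzzzzz   [S → g S z]
ggggggSzzzzzz => gggggggSzzzzzzz   [S → g S z]
gggggggSzzzzzzz => ggggggggSzzzzzzzz   [S → g S z]
ggggggggSzzzzzzzz => gggggggggSzzzzzzzzz   [S → g S z]
gggggggggSzzzzzzzzz => ggggggggggSzzzzzzzzzz   [S → g S z]
ggggggggggSzzzzzzzzzz => gggggggggggSzzzzzzzzzzz   [S → g S z]
gggggggggggSzzzzzzzzzzz => ggggggggggggzzzzzzzzzzzz   [S → g z]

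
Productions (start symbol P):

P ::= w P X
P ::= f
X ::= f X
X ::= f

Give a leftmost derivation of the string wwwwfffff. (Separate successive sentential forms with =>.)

P => wPX   [P ::= w P X]
wPX => wwPXX   [P ::= w P X]
wwPXX => wwwPXXX   [P ::= w P X]
wwwPXXX => wwwwPXXXX   [P ::= w P X]
wwwwPXXXX => wwwwfXXXX   [P ::= f]
wwwwfXXXX => wwwwffXXX   [X ::= f]
wwwwffXXX => wwwwfffXX   [X ::= f]
wwwwfffXX => wwwwffffX   [X ::= f]
wwwwffffX => wwwwfffff   [X ::= f]

P=>wPX=>wwPXX=>wwwPXXX=>wwwwPXXXX=>wwwwfXXXX=>wwwwffXXX=>wwwwfffXX=>wwwwffffX=>wwwwfffff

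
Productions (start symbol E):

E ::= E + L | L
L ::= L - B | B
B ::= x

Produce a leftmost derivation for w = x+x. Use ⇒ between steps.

E ⇒ E+L   [E ::= E + L]
E+L ⇒ L+L   [E ::= L]
L+L ⇒ B+L   [L ::= B]
B+L ⇒ x+L   [B ::= x]
x+L ⇒ x+B   [L ::= B]
x+B ⇒ x+x   [B ::= x]

E⇒E+L⇒L+L⇒B+L⇒x+L⇒x+B⇒x+x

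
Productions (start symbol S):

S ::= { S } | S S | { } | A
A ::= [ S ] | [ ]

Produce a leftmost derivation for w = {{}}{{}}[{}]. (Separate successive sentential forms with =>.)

S => SS => {S}S => {{}}S => {{}}SS => {{}}{S}S => {{}}{{}}S => {{}}{{}}A => {{}}{{}}[S] => {{}}{{}}[{}]

S => SS   [S ::= S S]
SS => {S}S   [S ::= { S }]
{S}S => {{}}S   [S ::= { }]
{{}}S => {{}}SS   [S ::= S S]
{{}}SS => {{}}{S}S   [S ::= { S }]
{{}}{S}S => {{}}{{}}S   [S ::= { }]
{{}}{{}}S => {{}}{{}}A   [S ::= A]
{{}}{{}}A => {{}}{{}}[S]   [A ::= [ S ]]
{{}}{{}}[S] => {{}}{{}}[{}]   [S ::= { }]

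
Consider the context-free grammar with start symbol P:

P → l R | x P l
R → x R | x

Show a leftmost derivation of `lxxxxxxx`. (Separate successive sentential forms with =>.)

P => lR   [P → l R]
lR => lxR   [R → x R]
lxR => lxxR   [R → x R]
lxxR => lxxxR   [R → x R]
lxxxR => lxxxxR   [R → x R]
lxxxxR => lxxxxxR   [R → x R]
lxxxxxR => lxxxxxxR   [R → x R]
lxxxxxxR => lxxxxxxx   [R → x]

P=>lR=>lxR=>lxxR=>lxxxR=>lxxxxR=>lxxxxxR=>lxxxxxxR=>lxxxxxxx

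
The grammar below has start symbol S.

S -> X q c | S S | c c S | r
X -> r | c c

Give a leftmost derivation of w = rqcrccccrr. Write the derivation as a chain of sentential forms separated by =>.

S => SS => XqcS => rqcS => rqcSS => rqcrS => rqcrSS => rqcrccSS => rqcrccccSS => rqcrccccrS => rqcrccccrr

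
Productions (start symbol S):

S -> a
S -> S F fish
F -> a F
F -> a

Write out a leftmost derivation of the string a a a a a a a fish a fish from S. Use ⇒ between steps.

S ⇒ S F fish ⇒ S F fish F fish ⇒ a F fish F fish ⇒ a a F fish F fish ⇒ a a a F fish F fish ⇒ a a a a F fish F fish ⇒ a a a a a F fish F fish ⇒ a a a a a a F fish F fish ⇒ a a a a a a a fish F fish ⇒ a a a a a a a fish a fish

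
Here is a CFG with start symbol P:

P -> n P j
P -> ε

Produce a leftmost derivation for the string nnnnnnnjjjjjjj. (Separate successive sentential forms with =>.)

P => nPj => nnPjj => nnnPjjj => nnnnPjjjj => nnnnnPjjjjj => nnnnnnPjjjjjj => nnnnnnnPjjjjjjj => nnnnnnnjjjjjjj

P => nPj   [P -> n P j]
nPj => nnPjj   [P -> n P j]
nnPjj => nnnPjjj   [P -> n P j]
nnnPjjj => nnnnPjjjj   [P -> n P j]
nnnnPjjjj => nnnnnPjjjjj   [P -> n P j]
nnnnnPjjjjj => nnnnnnPjjjjjj   [P -> n P j]
nnnnnnPjjjjjj => nnnnnnnPjjjjjjj   [P -> n P j]
nnnnnnnPjjjjjjj => nnnnnnnjjjjjjj   [P -> ε]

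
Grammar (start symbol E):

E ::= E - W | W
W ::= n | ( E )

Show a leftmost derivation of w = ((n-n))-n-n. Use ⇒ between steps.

E ⇒ E-W   [E ::= E - W]
E-W ⇒ E-W-W   [E ::= E - W]
E-W-W ⇒ W-W-W   [E ::= W]
W-W-W ⇒ (E)-W-W   [W ::= ( E )]
(E)-W-W ⇒ (W)-W-W   [E ::= W]
(W)-W-W ⇒ ((E))-W-W   [W ::= ( E )]
((E))-W-W ⇒ ((E-W))-W-W   [E ::= E - W]
((E-W))-W-W ⇒ ((W-W))-W-W   [E ::= W]
((W-W))-W-W ⇒ ((n-W))-W-W   [W ::= n]
((n-W))-W-W ⇒ ((n-n))-W-W   [W ::= n]
((n-n))-W-W ⇒ ((n-n))-n-W   [W ::= n]
((n-n))-n-W ⇒ ((n-n))-n-n   [W ::= n]

E ⇒ E-W ⇒ E-W-W ⇒ W-W-W ⇒ (E)-W-W ⇒ (W)-W-W ⇒ ((E))-W-W ⇒ ((E-W))-W-W ⇒ ((W-W))-W-W ⇒ ((n-W))-W-W ⇒ ((n-n))-W-W ⇒ ((n-n))-n-W ⇒ ((n-n))-n-n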